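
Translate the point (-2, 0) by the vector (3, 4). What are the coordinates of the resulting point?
(1, 4)

Translation by (3, 4):
x' = -2 + 3 = 1
y' = 0 + 4 = 4
Homogeneous matrix: [[1, 0, 3], [0, 1, 4], [0, 0, 1]]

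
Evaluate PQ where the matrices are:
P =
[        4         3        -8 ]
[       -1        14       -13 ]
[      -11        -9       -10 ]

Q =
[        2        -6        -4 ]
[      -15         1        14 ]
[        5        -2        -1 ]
PQ =
[      -77        -5        34 ]
[     -277        46       213 ]
[       63        77       -72 ]

Matrix multiplication: (PQ)[i][j] = sum over k of P[i][k] * Q[k][j].
  (PQ)[0][0] = (4)*(2) + (3)*(-15) + (-8)*(5) = -77
  (PQ)[0][1] = (4)*(-6) + (3)*(1) + (-8)*(-2) = -5
  (PQ)[0][2] = (4)*(-4) + (3)*(14) + (-8)*(-1) = 34
  (PQ)[1][0] = (-1)*(2) + (14)*(-15) + (-13)*(5) = -277
  (PQ)[1][1] = (-1)*(-6) + (14)*(1) + (-13)*(-2) = 46
  (PQ)[1][2] = (-1)*(-4) + (14)*(14) + (-13)*(-1) = 213
  (PQ)[2][0] = (-11)*(2) + (-9)*(-15) + (-10)*(5) = 63
  (PQ)[2][1] = (-11)*(-6) + (-9)*(1) + (-10)*(-2) = 77
  (PQ)[2][2] = (-11)*(-4) + (-9)*(14) + (-10)*(-1) = -72
PQ =
[      -77        -5        34 ]
[     -277        46       213 ]
[       63        77       -72 ]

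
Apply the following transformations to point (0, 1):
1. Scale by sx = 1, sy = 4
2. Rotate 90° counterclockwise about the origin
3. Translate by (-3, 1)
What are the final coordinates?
(-7, 1)

Step 1: Scale → (0, 4)
Step 2: Rotate 90° → (-4, 0)
Step 3: Translate → (-7, 1)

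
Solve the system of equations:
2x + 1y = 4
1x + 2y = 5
x = 1, y = 2

Use elimination (row reduction):
Equation 1: 2x + 1y = 4.
Equation 2: 1x + 2y = 5.
Multiply Eq1 by 1 and Eq2 by 2: 2x + 1y = 4;  2x + 4y = 10.
Subtract: (3)y = 6, so y = 2.
Back-substitute into Eq1: 2x + 1*(2) = 4, so x = 1.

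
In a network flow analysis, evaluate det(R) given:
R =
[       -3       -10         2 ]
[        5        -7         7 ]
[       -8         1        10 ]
det(R) = 1189

Expand along row 0 (cofactor expansion): det(R) = a*(e*i - f*h) - b*(d*i - f*g) + c*(d*h - e*g), where the 3×3 is [[a, b, c], [d, e, f], [g, h, i]].
Minor M_00 = (-7)*(10) - (7)*(1) = -70 - 7 = -77.
Minor M_01 = (5)*(10) - (7)*(-8) = 50 + 56 = 106.
Minor M_02 = (5)*(1) - (-7)*(-8) = 5 - 56 = -51.
det(R) = (-3)*(-77) - (-10)*(106) + (2)*(-51) = 231 + 1060 - 102 = 1189.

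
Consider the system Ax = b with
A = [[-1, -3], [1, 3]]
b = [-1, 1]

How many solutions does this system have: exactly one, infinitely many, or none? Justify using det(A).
Infinitely many solutions

det(A) = (-1)*(3) - (-3)*(1) = 0, so A is singular (column 2 is 3 times column 1).
b = [-1, 1] = 1 * column 1 of A, so b lies in the column space of A.
A singular matrix whose right-hand side is in its column space gives a 1-parameter family of solutions — infinitely many.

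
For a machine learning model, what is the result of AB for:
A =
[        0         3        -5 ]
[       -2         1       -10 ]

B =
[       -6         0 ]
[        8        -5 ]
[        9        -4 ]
AB =
[      -21         5 ]
[      -70        35 ]

Matrix multiplication: (AB)[i][j] = sum over k of A[i][k] * B[k][j].
  (AB)[0][0] = (0)*(-6) + (3)*(8) + (-5)*(9) = -21
  (AB)[0][1] = (0)*(0) + (3)*(-5) + (-5)*(-4) = 5
  (AB)[1][0] = (-2)*(-6) + (1)*(8) + (-10)*(9) = -70
  (AB)[1][1] = (-2)*(0) + (1)*(-5) + (-10)*(-4) = 35
AB =
[      -21         5 ]
[      -70        35 ]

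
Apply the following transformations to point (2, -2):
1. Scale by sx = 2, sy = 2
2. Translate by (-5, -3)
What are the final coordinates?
(-1, -7)

Step 1: Scale (2, -2) by (sx, sy) = (2, 2) → (4, -4)
Step 2: Translate by (-5, -3) → (-1, -7)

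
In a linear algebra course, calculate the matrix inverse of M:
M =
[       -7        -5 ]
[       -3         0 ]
det(M) = -15
M⁻¹ =
[        0      -1/3 ]
[     -1/5      7/15 ]

For a 2×2 matrix M = [[a, b], [c, d]] with det(M) ≠ 0, M⁻¹ = (1/det(M)) * [[d, -b], [-c, a]].
det(M) = (-7)*(0) - (-5)*(-3) = 0 - 15 = -15.
M⁻¹ = (1/-15) * [[0, 5], [3, -7]].
Dividing each entry by -15 and reducing:
M⁻¹ =
[        0      -1/3 ]
[     -1/5      7/15 ]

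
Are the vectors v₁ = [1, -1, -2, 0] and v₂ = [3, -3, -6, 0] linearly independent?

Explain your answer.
No, linearly dependent (v₂ = 3·v₁)

Check whether there is a scalar k with v₂ = k·v₁.
Comparing components, k = 3 satisfies 3·[1, -1, -2, 0] = [3, -3, -6, 0].
Since v₂ is a scalar multiple of v₁, the two vectors are linearly dependent.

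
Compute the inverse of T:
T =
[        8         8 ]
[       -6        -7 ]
det(T) = -8
T⁻¹ =
[      7/8         1 ]
[     -3/4        -1 ]

For a 2×2 matrix T = [[a, b], [c, d]] with det(T) ≠ 0, T⁻¹ = (1/det(T)) * [[d, -b], [-c, a]].
det(T) = (8)*(-7) - (8)*(-6) = -56 + 48 = -8.
T⁻¹ = (1/-8) * [[-7, -8], [6, 8]].
Dividing each entry by -8 and reducing:
T⁻¹ =
[      7/8         1 ]
[     -3/4        -1 ]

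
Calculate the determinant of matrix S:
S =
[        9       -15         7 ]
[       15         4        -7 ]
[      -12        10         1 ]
det(S) = 1017

Expand along row 0 (cofactor expansion): det(S) = a*(e*i - f*h) - b*(d*i - f*g) + c*(d*h - e*g), where the 3×3 is [[a, b, c], [d, e, f], [g, h, i]].
Minor M_00 = (4)*(1) - (-7)*(10) = 4 + 70 = 74.
Minor M_01 = (15)*(1) - (-7)*(-12) = 15 - 84 = -69.
Minor M_02 = (15)*(10) - (4)*(-12) = 150 + 48 = 198.
det(S) = (9)*(74) - (-15)*(-69) + (7)*(198) = 666 - 1035 + 1386 = 1017.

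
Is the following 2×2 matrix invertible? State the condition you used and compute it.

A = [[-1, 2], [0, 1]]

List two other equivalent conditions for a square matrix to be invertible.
Yes, invertible; det(A) = -1 ≠ 0. Equivalent conditions: rank(A) = 2; Ax = 0 has only the trivial solution; 0 is not an eigenvalue; the columns of A are linearly independent.

To check invertibility, compute det(A).
The given matrix is triangular, so det(A) equals the product of its diagonal entries = -1 ≠ 0.
Since det(A) ≠ 0, A is invertible.
Equivalent conditions for a square matrix A to be invertible:
- rank(A) = 2 (full rank).
- The homogeneous system Ax = 0 has only the trivial solution x = 0.
- 0 is not an eigenvalue of A.
- The columns (equivalently rows) of A are linearly independent.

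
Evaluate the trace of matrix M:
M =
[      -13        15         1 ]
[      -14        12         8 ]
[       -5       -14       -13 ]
tr(M) = -13 + 12 - 13 = -14

The trace of a square matrix is the sum of its diagonal entries.
Diagonal entries of M: M[0][0] = -13, M[1][1] = 12, M[2][2] = -13.
tr(M) = -13 + 12 - 13 = -14.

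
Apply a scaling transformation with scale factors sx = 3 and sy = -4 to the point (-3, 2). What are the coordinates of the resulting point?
(-9, -8)

Scaling matrix:
[[3, 0], [0, -4]]
Result: (-3 × 3, 2 × -4) = (-9, -8)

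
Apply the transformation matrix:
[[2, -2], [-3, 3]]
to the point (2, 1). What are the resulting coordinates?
(2, -3)

Matrix multiplication:
[[2, -2], [-3, 3]] × [2, 1]ᵀ
= [2×2 + -2×1, -3×2 + 3×1]ᵀ
= [2.0000, -3.0000]ᵀ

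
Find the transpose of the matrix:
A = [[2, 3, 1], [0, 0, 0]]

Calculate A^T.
[[2, 0], [3, 0], [1, 0]]

The transpose sends entry (i,j) to (j,i); rows become columns.
Row 0 of A: [2, 3, 1] -> column 0 of A^T.
Row 1 of A: [0, 0, 0] -> column 1 of A^T.
A^T = [[2, 0], [3, 0], [1, 0]]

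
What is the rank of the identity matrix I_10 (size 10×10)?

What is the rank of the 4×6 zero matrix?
rank(I_10) = 10, rank(0) = 0

The identity I_10 has 10 columns that are the standard basis vectors e_1, …, e_10. These are linearly independent, so all 10 columns are pivots and rank(I_10) = 10.
The 4×6 zero matrix has every entry zero, so every row is the zero row and there are no pivots; rank(0) = 0.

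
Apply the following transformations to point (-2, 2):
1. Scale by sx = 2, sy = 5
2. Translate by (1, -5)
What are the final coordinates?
(-3, 5)

Step 1: Scale (-2, 2) by (sx, sy) = (2, 5) → (-4, 10)
Step 2: Translate by (1, -5) → (-3, 5)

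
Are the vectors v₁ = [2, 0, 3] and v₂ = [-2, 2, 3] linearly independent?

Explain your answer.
Yes, linearly independent

Two vectors are linearly dependent iff one is a scalar multiple of the other.
No single scalar k satisfies v₂ = k·v₁ (the ratios of corresponding entries disagree), so v₁ and v₂ are linearly independent.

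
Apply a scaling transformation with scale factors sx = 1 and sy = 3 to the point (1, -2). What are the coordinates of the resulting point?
(1, -6)

Scaling matrix:
[[1, 0], [0, 3]]
Result: (1 × 1, -2 × 3) = (1, -6)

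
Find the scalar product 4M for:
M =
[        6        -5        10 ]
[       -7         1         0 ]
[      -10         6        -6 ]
4M =
[       24       -20        40 ]
[      -28         4         0 ]
[      -40        24       -24 ]

Scalar multiplication is elementwise: (4M)[i][j] = 4 * M[i][j].
  (4M)[0][0] = 4 * (6) = 24
  (4M)[0][1] = 4 * (-5) = -20
  (4M)[0][2] = 4 * (10) = 40
  (4M)[1][0] = 4 * (-7) = -28
  (4M)[1][1] = 4 * (1) = 4
  (4M)[1][2] = 4 * (0) = 0
  (4M)[2][0] = 4 * (-10) = -40
  (4M)[2][1] = 4 * (6) = 24
  (4M)[2][2] = 4 * (-6) = -24
4M =
[       24       -20        40 ]
[      -28         4         0 ]
[      -40        24       -24 ]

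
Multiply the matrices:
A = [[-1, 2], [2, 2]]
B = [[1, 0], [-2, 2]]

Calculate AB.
[[-5, 4], [-2, 4]]

Each entry (i,j) of AB = sum over k of A[i][k]*B[k][j].
(AB)[0][0] = (-1)*(1) + (2)*(-2) = -5
(AB)[0][1] = (-1)*(0) + (2)*(2) = 4
(AB)[1][0] = (2)*(1) + (2)*(-2) = -2
(AB)[1][1] = (2)*(0) + (2)*(2) = 4
AB = [[-5, 4], [-2, 4]]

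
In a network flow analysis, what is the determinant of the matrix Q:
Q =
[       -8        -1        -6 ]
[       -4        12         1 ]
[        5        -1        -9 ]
det(Q) = 1223

Expand along row 0 (cofactor expansion): det(Q) = a*(e*i - f*h) - b*(d*i - f*g) + c*(d*h - e*g), where the 3×3 is [[a, b, c], [d, e, f], [g, h, i]].
Minor M_00 = (12)*(-9) - (1)*(-1) = -108 + 1 = -107.
Minor M_01 = (-4)*(-9) - (1)*(5) = 36 - 5 = 31.
Minor M_02 = (-4)*(-1) - (12)*(5) = 4 - 60 = -56.
det(Q) = (-8)*(-107) - (-1)*(31) + (-6)*(-56) = 856 + 31 + 336 = 1223.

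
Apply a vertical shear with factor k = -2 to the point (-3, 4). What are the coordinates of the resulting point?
(-3, 10)

Shear matrix for vertical shear with factor k = -2:
[[1, 0], [-2, 1]]
Result: (-3, 4) → (-3, 10)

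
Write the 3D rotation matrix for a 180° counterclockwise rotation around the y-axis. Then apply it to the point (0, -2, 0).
R = [[-1, 0, 0], [0, 1, 0], [0, 0, -1]]; R·(0, -2, 0) = (0, -2, 0)

Rotation matrix for 180° around y-axis:
cos(180°) = -1, sin(180°) = 0
R = [[-1, 0, 0], [0, 1, 0], [0, 0, -1]]
Apply to (0, -2, 0): R·[0, -2, 0]ᵀ = (0, -2, 0)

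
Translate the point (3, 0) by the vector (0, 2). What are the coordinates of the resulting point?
(3, 2)

Translation by (0, 2):
x' = 3 + 0 = 3
y' = 0 + 2 = 2
Homogeneous matrix: [[1, 0, 0], [0, 1, 2], [0, 0, 1]]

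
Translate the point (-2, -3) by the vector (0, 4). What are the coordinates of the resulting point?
(-2, 1)

Translation by (0, 4):
x' = -2 + 0 = -2
y' = -3 + 4 = 1
Homogeneous matrix: [[1, 0, 0], [0, 1, 4], [0, 0, 1]]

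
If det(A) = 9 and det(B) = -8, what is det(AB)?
-72

Use the multiplicative property of determinants: det(AB) = det(A)*det(B).
det(AB) = (9)*(-8) = -72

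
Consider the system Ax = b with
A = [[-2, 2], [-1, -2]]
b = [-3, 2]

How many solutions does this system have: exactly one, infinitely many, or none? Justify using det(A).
Exactly one solution

Compute det(A) = (-2)*(-2) - (2)*(-1) = 6.
Because det(A) ≠ 0, A is invertible and Ax = b has a unique solution for every b (here x = A⁻¹ b).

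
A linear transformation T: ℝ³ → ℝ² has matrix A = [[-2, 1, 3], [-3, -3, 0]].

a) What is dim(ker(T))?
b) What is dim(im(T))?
dim(ker) = 1, dim(im) = 2

The two rows are not scalar multiples of one another (no single k satisfies row 2 = k × row 1), so they are linearly independent.
Thus rank(A) = 2.
dim(im(T)) = rank(A) = 2.
By the rank-nullity theorem applied to T: ℝ³ → ℝ², rank(A) + nullity(A) = 3 (the domain dimension), so dim(ker(T)) = 3 - 2 = 1.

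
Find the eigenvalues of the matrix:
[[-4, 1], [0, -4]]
λ = -4 and λ = -4

Characteristic equation: det(A - λI) = 0
λ² - (trace)λ + (det) = 0
λ² - (-8)λ + (16) = 0
λ² + 8λ + 16 = 0
Solving: λ = -4, -4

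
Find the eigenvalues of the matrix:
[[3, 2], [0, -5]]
λ = -5 and λ = 3

Characteristic equation: det(A - λI) = 0
λ² - (trace)λ + (det) = 0
λ² - (-2)λ + (-15) = 0
λ² + 2λ - 15 = 0
Solving: λ = -5, 3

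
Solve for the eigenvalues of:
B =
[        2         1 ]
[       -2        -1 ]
λ = 0, 1

Solve det(B - λI) = 0. For a 2×2 matrix the characteristic equation is λ² - (trace)λ + det = 0.
trace(B) = a + d = 2 - 1 = 1.
det(B) = a*d - b*c = (2)*(-1) - (1)*(-2) = -2 + 2 = 0.
Characteristic equation: λ² - (1)λ + (0) = 0.
Discriminant = (1)² - 4*(0) = 1 - 0 = 1.
λ = (1 ± √1) / 2 = (1 ± 1) / 2 = 0, 1.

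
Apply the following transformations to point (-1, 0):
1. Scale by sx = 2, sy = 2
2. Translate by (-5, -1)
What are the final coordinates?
(-7, -1)

Step 1: Scale (-1, 0) by (sx, sy) = (2, 2) → (-2, 0)
Step 2: Translate by (-5, -1) → (-7, -1)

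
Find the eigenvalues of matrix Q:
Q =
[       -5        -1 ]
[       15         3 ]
λ = -2, 0

Solve det(Q - λI) = 0. For a 2×2 matrix the characteristic equation is λ² - (trace)λ + det = 0.
trace(Q) = a + d = -5 + 3 = -2.
det(Q) = a*d - b*c = (-5)*(3) - (-1)*(15) = -15 + 15 = 0.
Characteristic equation: λ² - (-2)λ + (0) = 0.
Discriminant = (-2)² - 4*(0) = 4 - 0 = 4.
λ = (-2 ± √4) / 2 = (-2 ± 2) / 2 = -2, 0.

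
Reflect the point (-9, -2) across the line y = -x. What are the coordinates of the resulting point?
(2, 9)

Reflection across line y = -x: (-9, -2) → (2, 9)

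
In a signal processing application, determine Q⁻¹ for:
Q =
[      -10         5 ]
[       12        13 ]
det(Q) = -190
Q⁻¹ =
[  -13/190      1/38 ]
[     6/95      1/19 ]

For a 2×2 matrix Q = [[a, b], [c, d]] with det(Q) ≠ 0, Q⁻¹ = (1/det(Q)) * [[d, -b], [-c, a]].
det(Q) = (-10)*(13) - (5)*(12) = -130 - 60 = -190.
Q⁻¹ = (1/-190) * [[13, -5], [-12, -10]].
Dividing each entry by -190 and reducing:
Q⁻¹ =
[  -13/190      1/38 ]
[     6/95      1/19 ]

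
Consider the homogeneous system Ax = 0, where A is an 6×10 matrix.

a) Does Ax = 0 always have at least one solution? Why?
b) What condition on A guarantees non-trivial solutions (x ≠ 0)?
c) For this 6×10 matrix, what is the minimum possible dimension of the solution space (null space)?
a) Yes, x = 0 is always a solution. b) When A has linearly dependent columns (rank < n). c) Minimum nullity = 4.

a) x = 0 satisfies A·0 = 0, so the zero vector is always a solution.
b) Non-trivial solutions exist iff the columns of A are linearly dependent, equivalently rank(A) < n (the number of columns).
c) By rank-nullity, rank(A) + nullity(A) = n = 10. Since A has only 6 rows, rank(A) ≤ 6, so nullity(A) ≥ 10 - 6 = 4.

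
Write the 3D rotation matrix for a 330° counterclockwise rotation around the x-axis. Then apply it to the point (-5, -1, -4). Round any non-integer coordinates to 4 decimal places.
R = [[1, 0, 0], [0, √3/2, 1/2], [0, -1/2, √3/2]]; R·(-5, -1, -4) = (-5.0000, -2.8660, -2.9641)

Rotation matrix for 330° around x-axis:
cos(330°) = √3/2, sin(330°) = -1/2
R = [[1, 0, 0], [0, √3/2, 1/2], [0, -1/2, √3/2]]
Apply to (-5, -1, -4): R·[-5, -1, -4]ᵀ = (-5.0000, -2.8660, -2.9641)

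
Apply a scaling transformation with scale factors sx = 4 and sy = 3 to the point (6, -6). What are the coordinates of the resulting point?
(24, -18)

Scaling matrix:
[[4, 0], [0, 3]]
Result: (6 × 4, -6 × 3) = (24, -18)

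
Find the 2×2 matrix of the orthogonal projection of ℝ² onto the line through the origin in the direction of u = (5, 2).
[[25/29, 10/29], [10/29, 4/29]]

The orthogonal projection onto the line spanned by a nonzero vector u = (a, b) has matrix P = (u uᵀ) / (uᵀ u) = (1/(a² + b²)) · [[a², ab], [ab, b²]].
Here u = (5, 2), so a² + b² = 25 + 4 = 29.
P = (1/29) · [[25, 10], [10, 4]] = [[25/29, 10/29], [10/29, 4/29]].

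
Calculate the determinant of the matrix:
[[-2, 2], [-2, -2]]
8

For a 2×2 matrix [[a, b], [c, d]], det = ad - bc
det = (-2)(-2) - (2)(-2) = 4 - -4 = 8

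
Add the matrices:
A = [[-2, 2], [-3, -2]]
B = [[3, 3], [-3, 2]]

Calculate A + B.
[[1, 5], [-6, 0]]

Add corresponding elements:
(-2)+(3)=1
(2)+(3)=5
(-3)+(-3)=-6
(-2)+(2)=0
A + B = [[1, 5], [-6, 0]]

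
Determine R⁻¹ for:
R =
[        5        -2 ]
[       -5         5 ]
det(R) = 15
R⁻¹ =
[      1/3      2/15 ]
[      1/3       1/3 ]

For a 2×2 matrix R = [[a, b], [c, d]] with det(R) ≠ 0, R⁻¹ = (1/det(R)) * [[d, -b], [-c, a]].
det(R) = (5)*(5) - (-2)*(-5) = 25 - 10 = 15.
R⁻¹ = (1/15) * [[5, 2], [5, 5]].
Dividing each entry by 15 and reducing:
R⁻¹ =
[      1/3      2/15 ]
[      1/3       1/3 ]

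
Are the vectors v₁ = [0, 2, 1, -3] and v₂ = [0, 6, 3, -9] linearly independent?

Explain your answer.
No, linearly dependent (v₂ = 3·v₁)

Check whether there is a scalar k with v₂ = k·v₁.
Comparing components, k = 3 satisfies 3·[0, 2, 1, -3] = [0, 6, 3, -9].
Since v₂ is a scalar multiple of v₁, the two vectors are linearly dependent.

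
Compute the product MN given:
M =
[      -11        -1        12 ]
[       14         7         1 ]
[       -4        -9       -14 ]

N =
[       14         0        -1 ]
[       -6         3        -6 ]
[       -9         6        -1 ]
MN =
[     -256        69         5 ]
[      145        27       -57 ]
[      124      -111        72 ]

Matrix multiplication: (MN)[i][j] = sum over k of M[i][k] * N[k][j].
  (MN)[0][0] = (-11)*(14) + (-1)*(-6) + (12)*(-9) = -256
  (MN)[0][1] = (-11)*(0) + (-1)*(3) + (12)*(6) = 69
  (MN)[0][2] = (-11)*(-1) + (-1)*(-6) + (12)*(-1) = 5
  (MN)[1][0] = (14)*(14) + (7)*(-6) + (1)*(-9) = 145
  (MN)[1][1] = (14)*(0) + (7)*(3) + (1)*(6) = 27
  (MN)[1][2] = (14)*(-1) + (7)*(-6) + (1)*(-1) = -57
  (MN)[2][0] = (-4)*(14) + (-9)*(-6) + (-14)*(-9) = 124
  (MN)[2][1] = (-4)*(0) + (-9)*(3) + (-14)*(6) = -111
  (MN)[2][2] = (-4)*(-1) + (-9)*(-6) + (-14)*(-1) = 72
MN =
[     -256        69         5 ]
[      145        27       -57 ]
[      124      -111        72 ]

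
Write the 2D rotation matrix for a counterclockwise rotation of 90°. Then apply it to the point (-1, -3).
R = [[0, -1], [1, 0]]; R·(-1, -3) = (3, -1)

Rotation matrix formula: R(θ) = [[cos θ, -sin θ], [sin θ, cos θ]]
For θ = 90°:
cos(90°) = 0
sin(90°) = 1
R = [[0, -1], [1, 0]]
Apply to (-1, -3): [0·-1 + (-1)·-3, 1·-1 + 0·-3] = (3, -1)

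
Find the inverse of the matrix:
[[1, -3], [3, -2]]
[[-2/7, 3/7], [-3/7, 1/7]]

For [[a,b],[c,d]], inverse = (1/det)·[[d,-b],[-c,a]]
det = 1·-2 - -3·3 = 7
Inverse = (1/7)·[[-2, 3], [-3, 1]]
        = [[-2/7, 3/7], [-3/7, 1/7]]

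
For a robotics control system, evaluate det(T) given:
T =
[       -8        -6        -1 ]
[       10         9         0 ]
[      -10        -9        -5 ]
det(T) = 60

Expand along row 0 (cofactor expansion): det(T) = a*(e*i - f*h) - b*(d*i - f*g) + c*(d*h - e*g), where the 3×3 is [[a, b, c], [d, e, f], [g, h, i]].
Minor M_00 = (9)*(-5) - (0)*(-9) = -45 - 0 = -45.
Minor M_01 = (10)*(-5) - (0)*(-10) = -50 - 0 = -50.
Minor M_02 = (10)*(-9) - (9)*(-10) = -90 + 90 = 0.
det(T) = (-8)*(-45) - (-6)*(-50) + (-1)*(0) = 360 - 300 + 0 = 60.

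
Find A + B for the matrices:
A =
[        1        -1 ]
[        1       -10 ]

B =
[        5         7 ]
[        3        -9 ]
A + B =
[        6         6 ]
[        4       -19 ]

Matrix addition is elementwise: (A+B)[i][j] = A[i][j] + B[i][j].
  (A+B)[0][0] = (1) + (5) = 6
  (A+B)[0][1] = (-1) + (7) = 6
  (A+B)[1][0] = (1) + (3) = 4
  (A+B)[1][1] = (-10) + (-9) = -19
A + B =
[        6         6 ]
[        4       -19 ]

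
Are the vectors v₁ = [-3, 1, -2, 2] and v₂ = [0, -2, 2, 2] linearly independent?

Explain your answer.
Yes, linearly independent

Two vectors are linearly dependent iff one is a scalar multiple of the other.
No single scalar k satisfies v₂ = k·v₁ (the ratios of corresponding entries disagree), so v₁ and v₂ are linearly independent.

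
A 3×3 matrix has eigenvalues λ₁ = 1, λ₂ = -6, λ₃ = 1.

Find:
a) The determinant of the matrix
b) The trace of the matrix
det = -6, trace = -4

Two standard eigenvalue identities:
- det(A) equals the product of the eigenvalues (counted with multiplicity).
- trace(A) equals the sum of the eigenvalues.
det(A) = (1)*(-6)*(1) = -6.
trace(A) = 1 - 6 + 1 = -4.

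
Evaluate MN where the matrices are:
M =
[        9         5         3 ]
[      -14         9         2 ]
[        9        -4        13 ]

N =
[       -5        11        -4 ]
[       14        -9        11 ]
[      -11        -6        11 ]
MN =
[       -8        36        52 ]
[      174      -247       177 ]
[     -244        57        63 ]

Matrix multiplication: (MN)[i][j] = sum over k of M[i][k] * N[k][j].
  (MN)[0][0] = (9)*(-5) + (5)*(14) + (3)*(-11) = -8
  (MN)[0][1] = (9)*(11) + (5)*(-9) + (3)*(-6) = 36
  (MN)[0][2] = (9)*(-4) + (5)*(11) + (3)*(11) = 52
  (MN)[1][0] = (-14)*(-5) + (9)*(14) + (2)*(-11) = 174
  (MN)[1][1] = (-14)*(11) + (9)*(-9) + (2)*(-6) = -247
  (MN)[1][2] = (-14)*(-4) + (9)*(11) + (2)*(11) = 177
  (MN)[2][0] = (9)*(-5) + (-4)*(14) + (13)*(-11) = -244
  (MN)[2][1] = (9)*(11) + (-4)*(-9) + (13)*(-6) = 57
  (MN)[2][2] = (9)*(-4) + (-4)*(11) + (13)*(11) = 63
MN =
[       -8        36        52 ]
[      174      -247       177 ]
[     -244        57        63 ]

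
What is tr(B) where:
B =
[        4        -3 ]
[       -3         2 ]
tr(B) = 4 + 2 = 6

The trace of a square matrix is the sum of its diagonal entries.
Diagonal entries of B: B[0][0] = 4, B[1][1] = 2.
tr(B) = 4 + 2 = 6.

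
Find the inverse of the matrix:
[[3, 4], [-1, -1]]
[[-1, -4], [1, 3]]

For [[a,b],[c,d]], inverse = (1/det)·[[d,-b],[-c,a]]
det = 3·-1 - 4·-1 = 1
Inverse = (1/1)·[[-1, -4], [1, 3]]
        = [[-1, -4], [1, 3]]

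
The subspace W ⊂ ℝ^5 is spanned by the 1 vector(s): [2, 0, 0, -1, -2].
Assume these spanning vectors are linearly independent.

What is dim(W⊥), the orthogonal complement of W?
dim(W⊥) = 4

For any subspace W of ℝ^n, dim(W) + dim(W⊥) = n (the whole-space dimension).
Here the given 1 vectors are linearly independent, so dim(W) = 1.
Thus dim(W⊥) = n - dim(W) = 5 - 1 = 4.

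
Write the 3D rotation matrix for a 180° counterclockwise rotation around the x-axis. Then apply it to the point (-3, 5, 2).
R = [[1, 0, 0], [0, -1, 0], [0, 0, -1]]; R·(-3, 5, 2) = (-3, -5, -2)

Rotation matrix for 180° around x-axis:
cos(180°) = -1, sin(180°) = 0
R = [[1, 0, 0], [0, -1, 0], [0, 0, -1]]
Apply to (-3, 5, 2): R·[-3, 5, 2]ᵀ = (-3, -5, -2)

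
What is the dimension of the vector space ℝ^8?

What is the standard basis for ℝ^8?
Dimension = 8; standard basis = {e_1, e_2, e_3, …, e_8}

ℝ^8 is the space of 8-tuples of real numbers; its dimension is 8.
The standard basis consists of 8 vectors: e_1, e_2, e_3, …, e_8, where e_i is the vector with 1 in position i and 0 elsewhere.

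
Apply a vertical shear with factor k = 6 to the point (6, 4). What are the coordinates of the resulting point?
(6, 40)

Shear matrix for vertical shear with factor k = 6:
[[1, 0], [6, 1]]
Result: (6, 4) → (6, 40)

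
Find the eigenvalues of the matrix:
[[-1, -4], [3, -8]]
λ = -5 and λ = -4

Characteristic equation: det(A - λI) = 0
λ² - (trace)λ + (det) = 0
λ² - (-9)λ + (20) = 0
λ² + 9λ + 20 = 0
Solving: λ = -5, -4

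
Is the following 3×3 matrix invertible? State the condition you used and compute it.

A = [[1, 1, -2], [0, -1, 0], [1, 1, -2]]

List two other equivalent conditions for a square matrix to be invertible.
No, not invertible; det(A) = 0 (two rows are equal, so the rows are linearly dependent). Equivalent conditions (failing for this A): rank(A) < 3; Ax = 0 has non-trivial solutions; 0 is an eigenvalue; the columns are linearly dependent.

To check invertibility, compute det(A).
In this matrix, row 0 and the last row are identical, so one row is a scalar multiple of another and the rows are linearly dependent.
A matrix with linearly dependent rows has det = 0 and is not invertible.
Equivalent failed conditions:
- rank(A) < 3.
- Ax = 0 has non-trivial solutions.
- 0 is an eigenvalue.
- The columns are linearly dependent.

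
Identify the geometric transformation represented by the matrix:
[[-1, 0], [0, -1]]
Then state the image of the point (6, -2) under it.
rotation by 180° (or reflection through origin); image of (6, -2) is (-6, 2)

This matches the form [[cos θ, -sin θ], [sin θ, cos θ]] of a rotation matrix; reading off cos θ and sin θ gives the angle.
The matrix [[-1, 0], [0, -1]] represents: rotation by 180° (or reflection through origin).
Applying it to (6, -2): [-1·6 + 0·-2, 0·6 + -1·-2] = (-6, 2).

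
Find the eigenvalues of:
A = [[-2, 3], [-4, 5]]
λ = 1, 2

Solve det(A - λI) = 0. For a 2×2 matrix this is λ² - (trace)λ + det = 0.
trace(A) = -2 + 5 = 3.
det(A) = (-2)*(5) - (3)*(-4) = -10 + 12 = 2.
Characteristic equation: λ² - (3)λ + (2) = 0.
Discriminant: (3)² - 4*(2) = 9 - 8 = 1.
Roots: λ = (3 ± √1) / 2 = 1, 2.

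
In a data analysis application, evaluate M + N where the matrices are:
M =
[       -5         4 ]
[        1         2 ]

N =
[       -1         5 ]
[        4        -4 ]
M + N =
[       -6         9 ]
[        5        -2 ]

Matrix addition is elementwise: (M+N)[i][j] = M[i][j] + N[i][j].
  (M+N)[0][0] = (-5) + (-1) = -6
  (M+N)[0][1] = (4) + (5) = 9
  (M+N)[1][0] = (1) + (4) = 5
  (M+N)[1][1] = (2) + (-4) = -2
M + N =
[       -6         9 ]
[        5        -2 ]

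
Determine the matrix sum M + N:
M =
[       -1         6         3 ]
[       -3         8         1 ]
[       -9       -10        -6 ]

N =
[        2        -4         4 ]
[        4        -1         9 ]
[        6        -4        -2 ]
M + N =
[        1         2         7 ]
[        1         7        10 ]
[       -3       -14        -8 ]

Matrix addition is elementwise: (M+N)[i][j] = M[i][j] + N[i][j].
  (M+N)[0][0] = (-1) + (2) = 1
  (M+N)[0][1] = (6) + (-4) = 2
  (M+N)[0][2] = (3) + (4) = 7
  (M+N)[1][0] = (-3) + (4) = 1
  (M+N)[1][1] = (8) + (-1) = 7
  (M+N)[1][2] = (1) + (9) = 10
  (M+N)[2][0] = (-9) + (6) = -3
  (M+N)[2][1] = (-10) + (-4) = -14
  (M+N)[2][2] = (-6) + (-2) = -8
M + N =
[        1         2         7 ]
[        1         7        10 ]
[       -3       -14        -8 ]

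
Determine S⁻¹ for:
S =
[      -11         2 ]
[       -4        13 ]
det(S) = -135
S⁻¹ =
[  -13/135     2/135 ]
[   -4/135    11/135 ]

For a 2×2 matrix S = [[a, b], [c, d]] with det(S) ≠ 0, S⁻¹ = (1/det(S)) * [[d, -b], [-c, a]].
det(S) = (-11)*(13) - (2)*(-4) = -143 + 8 = -135.
S⁻¹ = (1/-135) * [[13, -2], [4, -11]].
Dividing each entry by -135 and reducing:
S⁻¹ =
[  -13/135     2/135 ]
[   -4/135    11/135 ]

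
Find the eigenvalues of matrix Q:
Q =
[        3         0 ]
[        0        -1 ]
λ = -1, 3

Solve det(Q - λI) = 0. For a 2×2 matrix the characteristic equation is λ² - (trace)λ + det = 0.
trace(Q) = a + d = 3 - 1 = 2.
det(Q) = a*d - b*c = (3)*(-1) - (0)*(0) = -3 - 0 = -3.
Characteristic equation: λ² - (2)λ + (-3) = 0.
Discriminant = (2)² - 4*(-3) = 4 + 12 = 16.
λ = (2 ± √16) / 2 = (2 ± 4) / 2 = -1, 3.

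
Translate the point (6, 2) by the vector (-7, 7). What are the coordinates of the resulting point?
(-1, 9)

Translation by (-7, 7):
x' = 6 + -7 = -1
y' = 2 + 7 = 9
Homogeneous matrix: [[1, 0, -7], [0, 1, 7], [0, 0, 1]]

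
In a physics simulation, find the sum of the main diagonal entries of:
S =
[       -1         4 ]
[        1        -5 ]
tr(S) = -1 - 5 = -6

The trace of a square matrix is the sum of its diagonal entries.
Diagonal entries of S: S[0][0] = -1, S[1][1] = -5.
tr(S) = -1 - 5 = -6.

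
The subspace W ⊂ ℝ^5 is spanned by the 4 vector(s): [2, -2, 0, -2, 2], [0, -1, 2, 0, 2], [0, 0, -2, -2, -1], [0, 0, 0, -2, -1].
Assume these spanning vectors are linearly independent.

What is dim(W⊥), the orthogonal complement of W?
dim(W⊥) = 1

For any subspace W of ℝ^n, dim(W) + dim(W⊥) = n (the whole-space dimension).
Here the given 4 vectors are linearly independent, so dim(W) = 4.
Thus dim(W⊥) = n - dim(W) = 5 - 4 = 1.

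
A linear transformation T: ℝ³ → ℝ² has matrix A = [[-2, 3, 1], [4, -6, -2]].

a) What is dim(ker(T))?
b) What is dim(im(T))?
dim(ker) = 2, dim(im) = 1

Observe that row 2 = -2 × row 1 (so the rows are linearly dependent).
Thus rank(A) = 1 (only one linearly independent row).
dim(im(T)) = rank(A) = 1.
By the rank-nullity theorem applied to T: ℝ³ → ℝ², rank(A) + nullity(A) = 3 (the domain dimension), so dim(ker(T)) = 3 - 1 = 2.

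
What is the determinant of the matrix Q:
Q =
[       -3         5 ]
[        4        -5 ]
det(Q) = -5

For a 2×2 matrix [[a, b], [c, d]], det = a*d - b*c.
det(Q) = (-3)*(-5) - (5)*(4) = 15 - 20 = -5.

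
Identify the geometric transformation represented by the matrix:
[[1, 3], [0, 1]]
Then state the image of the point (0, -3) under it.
horizontal shear with factor 3; image of (0, -3) is (-9, -3)

The matrix [[1, k], [0, 1]] sends (x, y) to (x + 3y, y), leaving the y-coordinate fixed: a horizontal shear.
The matrix [[1, 3], [0, 1]] represents: horizontal shear with factor 3.
Applying it to (0, -3): [1·0 + 3·-3, 0·0 + 1·-3] = (-9, -3).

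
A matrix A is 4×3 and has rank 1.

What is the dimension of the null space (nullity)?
2

The rank-nullity theorem for an m×n matrix states:
rank(A) + nullity(A) = n (the number of columns).
Here n = 3 and rank(A) = 1, so nullity(A) = 3 - 1 = 2.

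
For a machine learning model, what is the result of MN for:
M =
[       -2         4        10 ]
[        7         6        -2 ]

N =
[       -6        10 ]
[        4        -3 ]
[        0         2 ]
MN =
[       28       -12 ]
[      -18        48 ]

Matrix multiplication: (MN)[i][j] = sum over k of M[i][k] * N[k][j].
  (MN)[0][0] = (-2)*(-6) + (4)*(4) + (10)*(0) = 28
  (MN)[0][1] = (-2)*(10) + (4)*(-3) + (10)*(2) = -12
  (MN)[1][0] = (7)*(-6) + (6)*(4) + (-2)*(0) = -18
  (MN)[1][1] = (7)*(10) + (6)*(-3) + (-2)*(2) = 48
MN =
[       28       -12 ]
[      -18        48 ]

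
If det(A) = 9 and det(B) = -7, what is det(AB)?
-63

Use the multiplicative property of determinants: det(AB) = det(A)*det(B).
det(AB) = (9)*(-7) = -63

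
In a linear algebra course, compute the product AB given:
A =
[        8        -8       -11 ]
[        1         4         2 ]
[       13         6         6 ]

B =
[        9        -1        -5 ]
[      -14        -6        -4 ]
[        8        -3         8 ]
AB =
[       96        73       -96 ]
[      -31       -31        -5 ]
[       81       -67       -41 ]

Matrix multiplication: (AB)[i][j] = sum over k of A[i][k] * B[k][j].
  (AB)[0][0] = (8)*(9) + (-8)*(-14) + (-11)*(8) = 96
  (AB)[0][1] = (8)*(-1) + (-8)*(-6) + (-11)*(-3) = 73
  (AB)[0][2] = (8)*(-5) + (-8)*(-4) + (-11)*(8) = -96
  (AB)[1][0] = (1)*(9) + (4)*(-14) + (2)*(8) = -31
  (AB)[1][1] = (1)*(-1) + (4)*(-6) + (2)*(-3) = -31
  (AB)[1][2] = (1)*(-5) + (4)*(-4) + (2)*(8) = -5
  (AB)[2][0] = (13)*(9) + (6)*(-14) + (6)*(8) = 81
  (AB)[2][1] = (13)*(-1) + (6)*(-6) + (6)*(-3) = -67
  (AB)[2][2] = (13)*(-5) + (6)*(-4) + (6)*(8) = -41
AB =
[       96        73       -96 ]
[      -31       -31        -5 ]
[       81       -67       -41 ]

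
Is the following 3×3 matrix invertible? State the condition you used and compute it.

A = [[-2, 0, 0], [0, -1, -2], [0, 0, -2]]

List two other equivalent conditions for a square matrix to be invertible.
Yes, invertible; det(A) = -4 ≠ 0. Equivalent conditions: rank(A) = 3; Ax = 0 has only the trivial solution; 0 is not an eigenvalue; the columns of A are linearly independent.

To check invertibility, compute det(A).
The given matrix is triangular, so det(A) equals the product of its diagonal entries = -4 ≠ 0.
Since det(A) ≠ 0, A is invertible.
Equivalent conditions for a square matrix A to be invertible:
- rank(A) = 3 (full rank).
- The homogeneous system Ax = 0 has only the trivial solution x = 0.
- 0 is not an eigenvalue of A.
- The columns (equivalently rows) of A are linearly independent.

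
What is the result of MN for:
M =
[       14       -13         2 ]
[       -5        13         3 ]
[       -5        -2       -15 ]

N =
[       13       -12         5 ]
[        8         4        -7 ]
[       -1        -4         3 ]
MN =
[       76      -228       167 ]
[       36       100      -107 ]
[      -66       112       -56 ]

Matrix multiplication: (MN)[i][j] = sum over k of M[i][k] * N[k][j].
  (MN)[0][0] = (14)*(13) + (-13)*(8) + (2)*(-1) = 76
  (MN)[0][1] = (14)*(-12) + (-13)*(4) + (2)*(-4) = -228
  (MN)[0][2] = (14)*(5) + (-13)*(-7) + (2)*(3) = 167
  (MN)[1][0] = (-5)*(13) + (13)*(8) + (3)*(-1) = 36
  (MN)[1][1] = (-5)*(-12) + (13)*(4) + (3)*(-4) = 100
  (MN)[1][2] = (-5)*(5) + (13)*(-7) + (3)*(3) = -107
  (MN)[2][0] = (-5)*(13) + (-2)*(8) + (-15)*(-1) = -66
  (MN)[2][1] = (-5)*(-12) + (-2)*(4) + (-15)*(-4) = 112
  (MN)[2][2] = (-5)*(5) + (-2)*(-7) + (-15)*(3) = -56
MN =
[       76      -228       167 ]
[       36       100      -107 ]
[      -66       112       -56 ]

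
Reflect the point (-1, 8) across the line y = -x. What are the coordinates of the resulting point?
(-8, 1)

Reflection across line y = -x: (-1, 8) → (-8, 1)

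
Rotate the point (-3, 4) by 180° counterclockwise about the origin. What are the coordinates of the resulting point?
(3, -4)

Rotation matrix R(θ) = [[cos θ, -sin θ], [sin θ, cos θ]]; for θ = 180°:
R = [[-1, 0], [0, -1]]
Result: R × [-3, 4]ᵀ = [-1·-3 + (0)·4, 0·-3 + (-1)·4]ᵀ = (3, -4)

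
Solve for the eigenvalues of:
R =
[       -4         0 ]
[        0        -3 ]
λ = -4, -3

Solve det(R - λI) = 0. For a 2×2 matrix the characteristic equation is λ² - (trace)λ + det = 0.
trace(R) = a + d = -4 - 3 = -7.
det(R) = a*d - b*c = (-4)*(-3) - (0)*(0) = 12 - 0 = 12.
Characteristic equation: λ² - (-7)λ + (12) = 0.
Discriminant = (-7)² - 4*(12) = 49 - 48 = 1.
λ = (-7 ± √1) / 2 = (-7 ± 1) / 2 = -4, -3.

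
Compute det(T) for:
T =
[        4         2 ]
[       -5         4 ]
det(T) = 26

For a 2×2 matrix [[a, b], [c, d]], det = a*d - b*c.
det(T) = (4)*(4) - (2)*(-5) = 16 + 10 = 26.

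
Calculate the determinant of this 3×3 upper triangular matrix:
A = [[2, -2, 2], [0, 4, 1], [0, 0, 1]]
8

The determinant of a triangular matrix is the product of its diagonal entries (the off-diagonal entries above the diagonal do not affect it).
det(A) = (2) * (4) * (1) = 8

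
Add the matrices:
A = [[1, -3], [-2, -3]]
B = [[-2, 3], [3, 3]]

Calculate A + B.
[[-1, 0], [1, 0]]

Add corresponding elements:
(1)+(-2)=-1
(-3)+(3)=0
(-2)+(3)=1
(-3)+(3)=0
A + B = [[-1, 0], [1, 0]]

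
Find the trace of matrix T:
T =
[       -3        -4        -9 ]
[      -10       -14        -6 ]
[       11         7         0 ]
tr(T) = -3 - 14 + 0 = -17

The trace of a square matrix is the sum of its diagonal entries.
Diagonal entries of T: T[0][0] = -3, T[1][1] = -14, T[2][2] = 0.
tr(T) = -3 - 14 + 0 = -17.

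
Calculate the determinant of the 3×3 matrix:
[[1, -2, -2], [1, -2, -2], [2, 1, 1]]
0

Expansion along first row:
det = 1·det([[-2,-2],[1,1]]) - -2·det([[1,-2],[2,1]]) + -2·det([[1,-2],[2,1]])
    = 1·(-2·1 - -2·1) - -2·(1·1 - -2·2) + -2·(1·1 - -2·2)
    = 1·0 - -2·5 + -2·5
    = 0 + 10 + -10 = 0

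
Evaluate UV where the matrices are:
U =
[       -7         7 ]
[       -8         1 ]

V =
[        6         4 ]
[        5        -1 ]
UV =
[       -7       -35 ]
[      -43       -33 ]

Matrix multiplication: (UV)[i][j] = sum over k of U[i][k] * V[k][j].
  (UV)[0][0] = (-7)*(6) + (7)*(5) = -7
  (UV)[0][1] = (-7)*(4) + (7)*(-1) = -35
  (UV)[1][0] = (-8)*(6) + (1)*(5) = -43
  (UV)[1][1] = (-8)*(4) + (1)*(-1) = -33
UV =
[       -7       -35 ]
[      -43       -33 ]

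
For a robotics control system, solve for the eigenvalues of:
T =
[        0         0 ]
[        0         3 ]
λ = 0, 3

Solve det(T - λI) = 0. For a 2×2 matrix the characteristic equation is λ² - (trace)λ + det = 0.
trace(T) = a + d = 0 + 3 = 3.
det(T) = a*d - b*c = (0)*(3) - (0)*(0) = 0 - 0 = 0.
Characteristic equation: λ² - (3)λ + (0) = 0.
Discriminant = (3)² - 4*(0) = 9 - 0 = 9.
λ = (3 ± √9) / 2 = (3 ± 3) / 2 = 0, 3.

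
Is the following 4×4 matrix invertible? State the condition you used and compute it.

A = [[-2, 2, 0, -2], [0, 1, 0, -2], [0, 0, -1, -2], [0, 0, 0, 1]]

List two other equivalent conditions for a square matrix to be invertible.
Yes, invertible; det(A) = 2 ≠ 0. Equivalent conditions: rank(A) = 4; Ax = 0 has only the trivial solution; 0 is not an eigenvalue; the columns of A are linearly independent.

To check invertibility, compute det(A).
The given matrix is triangular, so det(A) equals the product of its diagonal entries = 2 ≠ 0.
Since det(A) ≠ 0, A is invertible.
Equivalent conditions for a square matrix A to be invertible:
- rank(A) = 4 (full rank).
- The homogeneous system Ax = 0 has only the trivial solution x = 0.
- 0 is not an eigenvalue of A.
- The columns (equivalently rows) of A are linearly independent.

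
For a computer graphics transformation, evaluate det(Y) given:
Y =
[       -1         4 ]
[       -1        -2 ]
det(Y) = 6

For a 2×2 matrix [[a, b], [c, d]], det = a*d - b*c.
det(Y) = (-1)*(-2) - (4)*(-1) = 2 + 4 = 6.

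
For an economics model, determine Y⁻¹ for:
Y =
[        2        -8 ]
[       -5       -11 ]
det(Y) = -62
Y⁻¹ =
[    11/62     -4/31 ]
[    -5/62     -1/31 ]

For a 2×2 matrix Y = [[a, b], [c, d]] with det(Y) ≠ 0, Y⁻¹ = (1/det(Y)) * [[d, -b], [-c, a]].
det(Y) = (2)*(-11) - (-8)*(-5) = -22 - 40 = -62.
Y⁻¹ = (1/-62) * [[-11, 8], [5, 2]].
Dividing each entry by -62 and reducing:
Y⁻¹ =
[    11/62     -4/31 ]
[    -5/62     -1/31 ]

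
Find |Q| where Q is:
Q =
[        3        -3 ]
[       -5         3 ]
det(Q) = -6

For a 2×2 matrix [[a, b], [c, d]], det = a*d - b*c.
det(Q) = (3)*(3) - (-3)*(-5) = 9 - 15 = -6.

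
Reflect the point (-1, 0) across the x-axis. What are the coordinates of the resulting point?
(-1, 0)

Reflection across x-axis: (-1, 0) → (-1, 0)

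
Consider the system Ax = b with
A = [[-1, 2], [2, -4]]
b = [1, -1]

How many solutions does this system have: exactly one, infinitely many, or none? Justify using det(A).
No solution

det(A) = (-1)*(-4) - (2)*(2) = 0, so A is singular.
The column space of A is span(column 1) = span([-1, 2]).
b = [1, -1] is not a scalar multiple of column 1, so b ∉ column space and the system is inconsistent — no solution.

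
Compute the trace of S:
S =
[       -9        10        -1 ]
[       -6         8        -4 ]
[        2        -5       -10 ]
tr(S) = -9 + 8 - 10 = -11

The trace of a square matrix is the sum of its diagonal entries.
Diagonal entries of S: S[0][0] = -9, S[1][1] = 8, S[2][2] = -10.
tr(S) = -9 + 8 - 10 = -11.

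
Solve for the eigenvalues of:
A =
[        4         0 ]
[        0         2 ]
λ = 2, 4

Solve det(A - λI) = 0. For a 2×2 matrix the characteristic equation is λ² - (trace)λ + det = 0.
trace(A) = a + d = 4 + 2 = 6.
det(A) = a*d - b*c = (4)*(2) - (0)*(0) = 8 - 0 = 8.
Characteristic equation: λ² - (6)λ + (8) = 0.
Discriminant = (6)² - 4*(8) = 36 - 32 = 4.
λ = (6 ± √4) / 2 = (6 ± 2) / 2 = 2, 4.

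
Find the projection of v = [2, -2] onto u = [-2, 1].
[12/5, -6/5]

The projection of v onto u is proj_u(v) = ((v·u) / (u·u)) · u.
v·u = (2)*(-2) + (-2)*(1) = -6.
u·u = (-2)*(-2) + (1)*(1) = 5.
coefficient = -6 / 5 = -6/5.
proj_u(v) = -6/5 · [-2, 1] = [12/5, -6/5].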